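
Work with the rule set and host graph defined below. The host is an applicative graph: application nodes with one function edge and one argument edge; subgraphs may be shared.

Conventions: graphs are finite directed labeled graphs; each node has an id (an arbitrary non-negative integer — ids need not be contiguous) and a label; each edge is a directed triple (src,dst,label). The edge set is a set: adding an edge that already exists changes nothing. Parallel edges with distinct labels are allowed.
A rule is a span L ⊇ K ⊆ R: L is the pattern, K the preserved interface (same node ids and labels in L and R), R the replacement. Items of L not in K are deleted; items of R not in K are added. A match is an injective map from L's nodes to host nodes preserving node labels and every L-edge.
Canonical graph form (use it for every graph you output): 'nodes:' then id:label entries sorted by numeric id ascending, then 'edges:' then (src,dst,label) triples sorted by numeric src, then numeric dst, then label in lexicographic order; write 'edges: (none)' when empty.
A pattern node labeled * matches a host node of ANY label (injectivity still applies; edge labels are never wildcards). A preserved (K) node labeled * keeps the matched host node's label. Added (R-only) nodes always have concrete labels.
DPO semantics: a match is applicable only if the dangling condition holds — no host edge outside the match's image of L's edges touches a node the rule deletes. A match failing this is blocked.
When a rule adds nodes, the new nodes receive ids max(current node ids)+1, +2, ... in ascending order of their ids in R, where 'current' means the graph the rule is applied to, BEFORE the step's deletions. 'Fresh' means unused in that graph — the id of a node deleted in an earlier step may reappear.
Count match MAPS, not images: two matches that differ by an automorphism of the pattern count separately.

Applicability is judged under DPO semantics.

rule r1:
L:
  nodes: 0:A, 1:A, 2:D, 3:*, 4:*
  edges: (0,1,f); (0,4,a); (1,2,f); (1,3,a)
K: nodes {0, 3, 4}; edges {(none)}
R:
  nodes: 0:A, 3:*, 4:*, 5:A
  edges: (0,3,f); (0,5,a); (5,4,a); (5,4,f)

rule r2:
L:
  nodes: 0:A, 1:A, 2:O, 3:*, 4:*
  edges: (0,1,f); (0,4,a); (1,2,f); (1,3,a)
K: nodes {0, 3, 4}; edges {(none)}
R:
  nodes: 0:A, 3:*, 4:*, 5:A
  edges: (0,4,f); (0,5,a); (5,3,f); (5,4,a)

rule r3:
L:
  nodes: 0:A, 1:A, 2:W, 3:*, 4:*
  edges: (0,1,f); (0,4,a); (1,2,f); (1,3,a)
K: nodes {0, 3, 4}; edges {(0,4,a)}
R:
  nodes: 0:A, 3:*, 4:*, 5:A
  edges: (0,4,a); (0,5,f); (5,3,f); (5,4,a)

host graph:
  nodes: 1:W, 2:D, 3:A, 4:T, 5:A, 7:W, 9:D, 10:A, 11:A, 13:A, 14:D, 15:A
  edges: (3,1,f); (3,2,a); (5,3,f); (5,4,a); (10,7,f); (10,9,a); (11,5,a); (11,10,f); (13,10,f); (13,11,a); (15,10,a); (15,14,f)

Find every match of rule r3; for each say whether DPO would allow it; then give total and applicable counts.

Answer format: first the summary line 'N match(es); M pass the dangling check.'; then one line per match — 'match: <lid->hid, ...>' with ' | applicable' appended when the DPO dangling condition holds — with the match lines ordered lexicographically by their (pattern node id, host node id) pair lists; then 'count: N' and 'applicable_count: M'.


3 match(es); 1 pass the dangling check.
match: 0->5, 1->3, 2->1, 3->2, 4->4 | applicable
match: 0->11, 1->10, 2->7, 3->9, 4->5
match: 0->13, 1->10, 2->7, 3->9, 4->11
count: 3
applicable_count: 1


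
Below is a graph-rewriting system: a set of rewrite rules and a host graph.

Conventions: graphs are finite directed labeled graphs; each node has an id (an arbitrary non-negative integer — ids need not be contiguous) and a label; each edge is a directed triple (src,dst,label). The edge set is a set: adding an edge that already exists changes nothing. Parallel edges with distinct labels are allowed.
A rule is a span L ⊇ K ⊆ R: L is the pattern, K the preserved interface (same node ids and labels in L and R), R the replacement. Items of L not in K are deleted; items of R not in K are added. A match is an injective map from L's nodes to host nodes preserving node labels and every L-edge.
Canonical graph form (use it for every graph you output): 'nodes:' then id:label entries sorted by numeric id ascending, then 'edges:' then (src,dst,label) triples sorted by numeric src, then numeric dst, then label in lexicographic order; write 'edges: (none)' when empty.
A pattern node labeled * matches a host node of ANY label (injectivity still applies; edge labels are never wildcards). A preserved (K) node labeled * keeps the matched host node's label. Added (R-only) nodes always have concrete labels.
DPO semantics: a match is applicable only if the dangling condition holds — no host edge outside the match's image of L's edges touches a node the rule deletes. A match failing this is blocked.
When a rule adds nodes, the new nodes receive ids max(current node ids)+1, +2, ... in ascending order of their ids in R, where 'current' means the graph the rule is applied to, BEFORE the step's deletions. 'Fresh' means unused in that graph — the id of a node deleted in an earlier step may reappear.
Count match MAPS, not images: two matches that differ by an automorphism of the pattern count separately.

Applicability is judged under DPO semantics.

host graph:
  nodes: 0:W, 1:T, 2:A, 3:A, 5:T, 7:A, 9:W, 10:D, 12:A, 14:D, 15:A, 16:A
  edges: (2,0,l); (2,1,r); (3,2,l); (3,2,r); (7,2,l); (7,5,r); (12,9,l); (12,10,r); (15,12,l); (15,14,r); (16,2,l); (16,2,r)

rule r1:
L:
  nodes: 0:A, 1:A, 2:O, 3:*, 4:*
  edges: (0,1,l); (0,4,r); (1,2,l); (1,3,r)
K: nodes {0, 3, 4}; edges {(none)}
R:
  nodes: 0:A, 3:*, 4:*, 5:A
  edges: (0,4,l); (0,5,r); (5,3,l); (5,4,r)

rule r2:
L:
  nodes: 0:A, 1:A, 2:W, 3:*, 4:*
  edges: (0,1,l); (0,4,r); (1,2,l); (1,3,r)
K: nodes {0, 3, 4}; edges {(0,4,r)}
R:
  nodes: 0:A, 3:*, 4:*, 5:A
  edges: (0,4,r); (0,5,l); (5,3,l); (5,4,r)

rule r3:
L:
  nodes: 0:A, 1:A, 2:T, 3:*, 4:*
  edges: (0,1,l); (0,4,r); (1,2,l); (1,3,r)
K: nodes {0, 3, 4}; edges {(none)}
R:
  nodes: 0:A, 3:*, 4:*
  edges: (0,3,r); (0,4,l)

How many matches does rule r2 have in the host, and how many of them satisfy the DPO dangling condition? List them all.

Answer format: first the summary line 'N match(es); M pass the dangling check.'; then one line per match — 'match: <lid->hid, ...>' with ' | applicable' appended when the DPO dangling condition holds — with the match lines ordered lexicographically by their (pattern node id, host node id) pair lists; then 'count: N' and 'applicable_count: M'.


2 match(es); 1 pass the dangling check.
match: 0->7, 1->2, 2->0, 3->1, 4->5
match: 0->15, 1->12, 2->9, 3->10, 4->14 | applicable
count: 2
applicable_count: 1


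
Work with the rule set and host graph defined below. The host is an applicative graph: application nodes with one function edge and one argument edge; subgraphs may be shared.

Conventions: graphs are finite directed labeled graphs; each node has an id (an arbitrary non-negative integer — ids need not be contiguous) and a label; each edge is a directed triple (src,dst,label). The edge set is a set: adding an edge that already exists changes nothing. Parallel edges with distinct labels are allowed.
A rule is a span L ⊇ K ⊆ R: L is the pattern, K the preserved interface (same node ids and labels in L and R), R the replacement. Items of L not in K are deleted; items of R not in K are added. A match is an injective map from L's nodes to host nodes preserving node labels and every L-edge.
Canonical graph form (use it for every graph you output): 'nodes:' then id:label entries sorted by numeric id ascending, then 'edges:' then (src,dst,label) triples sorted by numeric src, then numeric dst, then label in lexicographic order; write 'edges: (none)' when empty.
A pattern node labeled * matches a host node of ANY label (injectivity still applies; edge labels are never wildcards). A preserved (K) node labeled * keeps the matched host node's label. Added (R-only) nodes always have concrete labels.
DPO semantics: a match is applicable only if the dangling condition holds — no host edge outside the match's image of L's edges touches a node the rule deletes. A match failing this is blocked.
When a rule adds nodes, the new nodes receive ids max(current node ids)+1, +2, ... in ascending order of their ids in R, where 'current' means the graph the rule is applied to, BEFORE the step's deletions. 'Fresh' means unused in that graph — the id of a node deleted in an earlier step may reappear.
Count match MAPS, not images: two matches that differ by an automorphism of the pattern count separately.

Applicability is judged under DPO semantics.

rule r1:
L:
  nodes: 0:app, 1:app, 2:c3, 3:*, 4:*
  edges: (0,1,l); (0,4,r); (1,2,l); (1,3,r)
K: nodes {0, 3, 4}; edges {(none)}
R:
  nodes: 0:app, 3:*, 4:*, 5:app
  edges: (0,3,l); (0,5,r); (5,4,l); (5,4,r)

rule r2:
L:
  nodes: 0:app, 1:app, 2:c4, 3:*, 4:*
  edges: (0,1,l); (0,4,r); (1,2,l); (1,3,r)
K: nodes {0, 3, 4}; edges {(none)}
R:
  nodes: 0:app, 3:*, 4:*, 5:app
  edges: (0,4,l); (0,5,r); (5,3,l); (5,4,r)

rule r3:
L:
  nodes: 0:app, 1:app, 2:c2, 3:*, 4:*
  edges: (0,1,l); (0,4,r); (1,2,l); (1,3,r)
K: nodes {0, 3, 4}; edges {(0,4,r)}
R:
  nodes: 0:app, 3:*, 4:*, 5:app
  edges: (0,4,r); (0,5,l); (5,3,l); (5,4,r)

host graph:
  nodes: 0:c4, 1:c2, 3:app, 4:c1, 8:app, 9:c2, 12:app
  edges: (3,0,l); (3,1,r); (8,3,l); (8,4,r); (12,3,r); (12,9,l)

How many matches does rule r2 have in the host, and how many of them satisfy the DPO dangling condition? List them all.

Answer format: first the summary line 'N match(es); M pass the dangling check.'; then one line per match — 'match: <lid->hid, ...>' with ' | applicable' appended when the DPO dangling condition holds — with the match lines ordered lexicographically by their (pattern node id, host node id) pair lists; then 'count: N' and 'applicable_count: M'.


1 match(es); 0 pass the dangling check.
match: 0->8, 1->3, 2->0, 3->1, 4->4
count: 1
applicable_count: 0


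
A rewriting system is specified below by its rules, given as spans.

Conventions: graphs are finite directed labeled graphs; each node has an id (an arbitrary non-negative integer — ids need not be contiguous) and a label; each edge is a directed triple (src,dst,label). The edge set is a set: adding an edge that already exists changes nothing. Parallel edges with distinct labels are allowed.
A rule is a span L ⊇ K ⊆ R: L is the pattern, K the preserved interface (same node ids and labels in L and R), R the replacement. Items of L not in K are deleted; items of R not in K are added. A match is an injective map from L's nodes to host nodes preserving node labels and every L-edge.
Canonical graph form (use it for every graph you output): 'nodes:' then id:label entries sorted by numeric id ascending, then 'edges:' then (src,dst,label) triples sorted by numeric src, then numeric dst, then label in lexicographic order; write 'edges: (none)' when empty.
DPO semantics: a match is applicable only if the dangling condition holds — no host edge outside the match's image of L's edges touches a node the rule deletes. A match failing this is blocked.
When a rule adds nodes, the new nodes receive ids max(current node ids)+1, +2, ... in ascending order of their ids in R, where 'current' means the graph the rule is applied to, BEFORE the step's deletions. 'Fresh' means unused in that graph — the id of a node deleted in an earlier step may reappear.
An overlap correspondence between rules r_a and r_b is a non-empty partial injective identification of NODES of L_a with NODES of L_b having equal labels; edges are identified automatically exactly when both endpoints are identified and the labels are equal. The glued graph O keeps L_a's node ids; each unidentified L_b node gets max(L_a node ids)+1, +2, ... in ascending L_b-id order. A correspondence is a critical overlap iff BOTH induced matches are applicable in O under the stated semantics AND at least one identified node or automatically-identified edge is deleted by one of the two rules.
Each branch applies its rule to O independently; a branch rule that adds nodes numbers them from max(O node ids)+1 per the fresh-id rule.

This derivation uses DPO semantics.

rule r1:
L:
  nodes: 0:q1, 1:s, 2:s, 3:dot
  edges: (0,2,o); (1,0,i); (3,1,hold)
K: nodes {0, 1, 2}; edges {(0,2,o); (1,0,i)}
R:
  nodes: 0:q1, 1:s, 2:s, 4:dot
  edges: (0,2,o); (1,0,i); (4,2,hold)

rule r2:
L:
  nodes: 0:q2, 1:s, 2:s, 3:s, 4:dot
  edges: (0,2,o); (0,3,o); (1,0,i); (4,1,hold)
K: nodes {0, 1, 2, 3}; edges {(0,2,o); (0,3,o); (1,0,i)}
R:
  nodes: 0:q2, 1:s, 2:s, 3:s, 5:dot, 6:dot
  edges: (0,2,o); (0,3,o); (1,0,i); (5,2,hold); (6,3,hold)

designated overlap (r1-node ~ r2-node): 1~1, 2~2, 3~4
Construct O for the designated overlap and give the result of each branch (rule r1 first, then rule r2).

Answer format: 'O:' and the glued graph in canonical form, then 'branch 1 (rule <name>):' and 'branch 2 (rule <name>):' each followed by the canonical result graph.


O:
nodes: 0:q1, 1:s, 2:s, 3:dot, 4:q2, 5:s
edges: (0,2,o); (1,0,i); (1,4,i); (3,1,hold); (4,2,o); (4,5,o)
branch 1 (rule r1):
nodes: 0:q1, 1:s, 2:s, 4:q2, 5:s, 6:dot
edges: (0,2,o); (1,0,i); (1,4,i); (4,2,o); (4,5,o); (6,2,hold)
branch 2 (rule r2):
nodes: 0:q1, 1:s, 2:s, 4:q2, 5:s, 6:dot, 7:dot
edges: (0,2,o); (1,0,i); (1,4,i); (4,2,o); (4,5,o); (6,2,hold); (7,5,hold)


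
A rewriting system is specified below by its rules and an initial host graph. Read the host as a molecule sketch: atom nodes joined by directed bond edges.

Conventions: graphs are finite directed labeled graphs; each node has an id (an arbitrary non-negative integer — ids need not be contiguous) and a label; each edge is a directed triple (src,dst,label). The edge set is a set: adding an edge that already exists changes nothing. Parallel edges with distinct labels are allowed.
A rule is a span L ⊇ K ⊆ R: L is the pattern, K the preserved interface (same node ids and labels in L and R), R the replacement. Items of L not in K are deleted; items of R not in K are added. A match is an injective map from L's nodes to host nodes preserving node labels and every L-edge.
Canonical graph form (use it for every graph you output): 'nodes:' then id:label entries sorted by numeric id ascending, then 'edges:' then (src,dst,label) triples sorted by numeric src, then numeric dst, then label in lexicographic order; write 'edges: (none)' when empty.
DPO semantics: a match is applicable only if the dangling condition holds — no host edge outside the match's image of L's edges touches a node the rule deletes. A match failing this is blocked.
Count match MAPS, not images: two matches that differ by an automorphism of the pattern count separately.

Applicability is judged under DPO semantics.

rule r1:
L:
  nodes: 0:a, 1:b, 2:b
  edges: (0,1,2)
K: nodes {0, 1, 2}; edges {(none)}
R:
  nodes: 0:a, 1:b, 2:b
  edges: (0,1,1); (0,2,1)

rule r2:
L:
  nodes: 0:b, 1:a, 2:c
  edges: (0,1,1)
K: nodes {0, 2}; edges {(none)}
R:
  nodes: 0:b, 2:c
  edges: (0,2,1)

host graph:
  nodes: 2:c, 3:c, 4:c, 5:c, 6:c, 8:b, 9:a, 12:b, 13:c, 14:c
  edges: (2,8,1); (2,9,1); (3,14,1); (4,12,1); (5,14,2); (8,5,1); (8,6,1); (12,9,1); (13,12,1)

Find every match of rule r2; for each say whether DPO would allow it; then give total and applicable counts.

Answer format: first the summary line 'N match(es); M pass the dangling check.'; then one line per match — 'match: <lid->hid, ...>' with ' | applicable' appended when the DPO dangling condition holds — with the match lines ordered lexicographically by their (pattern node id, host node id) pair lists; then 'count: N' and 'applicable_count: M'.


7 match(es); 0 pass the dangling check.
match: 0->12, 1->9, 2->2
match: 0->12, 1->9, 2->3
match: 0->12, 1->9, 2->4
match: 0->12, 1->9, 2->5
match: 0->12, 1->9, 2->6
match: 0->12, 1->9, 2->13
match: 0->12, 1->9, 2->14
count: 7
applicable_count: 0


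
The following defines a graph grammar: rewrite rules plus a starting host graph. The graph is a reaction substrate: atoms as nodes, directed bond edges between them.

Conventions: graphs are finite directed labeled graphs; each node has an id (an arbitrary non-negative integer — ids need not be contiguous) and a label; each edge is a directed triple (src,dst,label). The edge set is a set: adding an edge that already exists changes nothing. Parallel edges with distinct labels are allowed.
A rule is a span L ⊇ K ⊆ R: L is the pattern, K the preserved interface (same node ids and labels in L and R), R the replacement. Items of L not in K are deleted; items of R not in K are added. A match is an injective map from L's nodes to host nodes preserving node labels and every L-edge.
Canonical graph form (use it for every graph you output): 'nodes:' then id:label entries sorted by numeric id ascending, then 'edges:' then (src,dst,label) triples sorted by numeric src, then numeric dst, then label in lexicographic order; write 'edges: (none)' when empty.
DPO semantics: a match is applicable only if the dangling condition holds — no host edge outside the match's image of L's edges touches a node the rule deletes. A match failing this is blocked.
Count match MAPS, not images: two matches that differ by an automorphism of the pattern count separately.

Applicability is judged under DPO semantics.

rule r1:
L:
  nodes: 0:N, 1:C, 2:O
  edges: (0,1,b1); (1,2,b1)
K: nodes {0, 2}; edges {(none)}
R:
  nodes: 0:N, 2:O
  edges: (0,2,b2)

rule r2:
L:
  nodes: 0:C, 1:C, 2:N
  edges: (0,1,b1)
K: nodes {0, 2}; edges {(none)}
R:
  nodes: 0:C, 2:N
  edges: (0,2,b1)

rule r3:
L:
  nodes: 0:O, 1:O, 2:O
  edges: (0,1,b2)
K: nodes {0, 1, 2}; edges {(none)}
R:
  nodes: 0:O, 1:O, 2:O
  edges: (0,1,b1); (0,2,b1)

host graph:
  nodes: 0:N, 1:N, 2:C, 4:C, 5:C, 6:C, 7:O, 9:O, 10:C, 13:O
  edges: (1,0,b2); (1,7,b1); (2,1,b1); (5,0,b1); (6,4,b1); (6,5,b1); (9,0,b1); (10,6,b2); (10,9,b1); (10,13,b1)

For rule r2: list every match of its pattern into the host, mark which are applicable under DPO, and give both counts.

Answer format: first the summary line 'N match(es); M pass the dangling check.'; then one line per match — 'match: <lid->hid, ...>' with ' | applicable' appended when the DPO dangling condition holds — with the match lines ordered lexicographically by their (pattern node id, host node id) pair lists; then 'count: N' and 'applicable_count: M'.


4 match(es); 2 pass the dangling check.
match: 0->6, 1->4, 2->0 | applicable
match: 0->6, 1->4, 2->1 | applicable
match: 0->6, 1->5, 2->0
match: 0->6, 1->5, 2->1
count: 4
applicable_count: 2


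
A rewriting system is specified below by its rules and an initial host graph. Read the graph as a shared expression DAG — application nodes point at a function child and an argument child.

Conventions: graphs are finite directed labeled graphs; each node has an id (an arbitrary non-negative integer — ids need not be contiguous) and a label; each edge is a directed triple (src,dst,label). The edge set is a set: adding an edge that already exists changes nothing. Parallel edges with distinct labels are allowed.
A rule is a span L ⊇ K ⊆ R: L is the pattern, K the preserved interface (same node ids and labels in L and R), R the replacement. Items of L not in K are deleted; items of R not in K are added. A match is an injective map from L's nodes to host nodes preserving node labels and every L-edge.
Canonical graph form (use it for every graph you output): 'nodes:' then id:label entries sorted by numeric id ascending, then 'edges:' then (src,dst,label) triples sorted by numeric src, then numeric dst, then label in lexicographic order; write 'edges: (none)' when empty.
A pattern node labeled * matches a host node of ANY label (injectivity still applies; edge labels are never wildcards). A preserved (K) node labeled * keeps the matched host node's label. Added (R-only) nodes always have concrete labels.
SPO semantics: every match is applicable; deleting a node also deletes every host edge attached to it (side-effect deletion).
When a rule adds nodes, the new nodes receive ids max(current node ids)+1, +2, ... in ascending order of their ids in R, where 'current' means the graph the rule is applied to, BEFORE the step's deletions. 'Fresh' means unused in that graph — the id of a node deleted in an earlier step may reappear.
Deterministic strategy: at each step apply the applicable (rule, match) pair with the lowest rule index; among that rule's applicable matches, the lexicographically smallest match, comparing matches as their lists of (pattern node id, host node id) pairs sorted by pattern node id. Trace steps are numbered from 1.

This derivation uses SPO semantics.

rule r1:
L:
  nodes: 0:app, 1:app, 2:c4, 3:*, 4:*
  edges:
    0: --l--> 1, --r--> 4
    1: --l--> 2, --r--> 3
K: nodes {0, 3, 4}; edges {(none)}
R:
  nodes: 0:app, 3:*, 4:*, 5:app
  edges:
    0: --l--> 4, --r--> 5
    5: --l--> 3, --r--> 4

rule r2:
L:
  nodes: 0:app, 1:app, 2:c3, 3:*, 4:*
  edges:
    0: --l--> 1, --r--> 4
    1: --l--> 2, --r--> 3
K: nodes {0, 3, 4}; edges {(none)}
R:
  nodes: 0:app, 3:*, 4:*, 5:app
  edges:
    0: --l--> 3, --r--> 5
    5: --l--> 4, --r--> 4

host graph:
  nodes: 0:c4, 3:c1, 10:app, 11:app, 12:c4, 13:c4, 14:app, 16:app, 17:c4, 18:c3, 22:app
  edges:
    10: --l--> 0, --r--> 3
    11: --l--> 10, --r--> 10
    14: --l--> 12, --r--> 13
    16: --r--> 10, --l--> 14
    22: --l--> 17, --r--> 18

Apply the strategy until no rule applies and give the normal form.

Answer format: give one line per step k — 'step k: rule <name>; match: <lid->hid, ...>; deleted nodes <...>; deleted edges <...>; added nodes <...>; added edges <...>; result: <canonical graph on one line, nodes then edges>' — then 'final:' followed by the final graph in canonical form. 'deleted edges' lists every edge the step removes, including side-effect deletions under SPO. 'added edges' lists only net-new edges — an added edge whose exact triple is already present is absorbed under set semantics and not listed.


step 1: rule r1; match: 0->16, 1->14, 2->12, 3->13, 4->10; deleted nodes 12, 14; deleted edges (14,12,l); (14,13,r); (16,10,r); (16,14,l); added nodes 23; added edges (16,10,l); (16,23,r); (23,10,r); (23,13,l); result: nodes: 0:c4, 3:c1, 10:app, 11:app, 13:c4, 16:app, 17:c4, 18:c3, 22:app, 23:app edges: (10,0,l); (10,3,r); (11,10,l); (11,10,r); (16,10,l); (16,23,r); (22,17,l); (22,18,r); (23,10,r); (23,13,l)
step 2: rule r1; match: 0->16, 1->10, 2->0, 3->3, 4->23; deleted nodes 0, 10; deleted edges (10,0,l); (10,3,r); (11,10,l); (11,10,r); (16,10,l); (16,23,r); (23,10,r); added nodes 24; added edges (16,23,l); (16,24,r); (24,3,l); (24,23,r); result: nodes: 3:c1, 11:app, 13:c4, 16:app, 17:c4, 18:c3, 22:app, 23:app, 24:app edges: (16,23,l); (16,24,r); (22,17,l); (22,18,r); (23,13,l); (24,3,l); (24,23,r)
final:
nodes: 3:c1, 11:app, 13:c4, 16:app, 17:c4, 18:c3, 22:app, 23:app, 24:app
edges: (16,23,l); (16,24,r); (22,17,l); (22,18,r); (23,13,l); (24,3,l); (24,23,r)


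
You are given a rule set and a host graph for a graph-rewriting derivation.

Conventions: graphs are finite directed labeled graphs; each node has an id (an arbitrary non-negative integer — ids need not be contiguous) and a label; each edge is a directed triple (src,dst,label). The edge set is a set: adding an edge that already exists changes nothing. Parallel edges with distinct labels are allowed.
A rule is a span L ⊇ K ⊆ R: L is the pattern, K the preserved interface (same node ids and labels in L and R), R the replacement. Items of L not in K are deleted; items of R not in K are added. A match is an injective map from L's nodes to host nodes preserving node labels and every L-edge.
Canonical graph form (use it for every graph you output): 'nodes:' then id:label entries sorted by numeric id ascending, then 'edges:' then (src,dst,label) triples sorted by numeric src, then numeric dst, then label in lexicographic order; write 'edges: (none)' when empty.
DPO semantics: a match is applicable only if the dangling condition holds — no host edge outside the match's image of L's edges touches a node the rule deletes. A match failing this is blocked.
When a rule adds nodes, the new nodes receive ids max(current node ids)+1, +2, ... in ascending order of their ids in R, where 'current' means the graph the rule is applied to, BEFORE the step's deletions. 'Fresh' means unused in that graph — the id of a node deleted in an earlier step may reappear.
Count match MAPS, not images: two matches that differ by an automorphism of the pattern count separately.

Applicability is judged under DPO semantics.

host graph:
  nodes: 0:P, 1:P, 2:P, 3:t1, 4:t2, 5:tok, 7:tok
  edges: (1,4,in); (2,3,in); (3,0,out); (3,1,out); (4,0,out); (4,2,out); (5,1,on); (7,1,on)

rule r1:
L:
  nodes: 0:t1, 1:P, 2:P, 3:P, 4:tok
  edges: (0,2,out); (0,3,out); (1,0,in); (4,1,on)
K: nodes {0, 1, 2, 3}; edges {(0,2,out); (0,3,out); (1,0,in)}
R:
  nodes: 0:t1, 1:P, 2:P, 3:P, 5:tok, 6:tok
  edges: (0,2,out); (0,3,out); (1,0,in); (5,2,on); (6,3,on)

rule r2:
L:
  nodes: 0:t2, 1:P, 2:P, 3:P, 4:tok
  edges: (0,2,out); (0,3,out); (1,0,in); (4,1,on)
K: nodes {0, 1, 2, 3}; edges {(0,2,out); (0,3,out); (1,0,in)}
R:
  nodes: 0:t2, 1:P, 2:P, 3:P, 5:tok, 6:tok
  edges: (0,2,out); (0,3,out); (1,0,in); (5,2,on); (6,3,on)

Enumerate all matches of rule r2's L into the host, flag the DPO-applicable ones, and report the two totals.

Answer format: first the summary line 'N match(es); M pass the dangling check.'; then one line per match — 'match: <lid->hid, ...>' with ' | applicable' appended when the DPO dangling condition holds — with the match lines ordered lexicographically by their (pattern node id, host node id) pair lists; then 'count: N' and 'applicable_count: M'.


4 match(es); 4 pass the dangling check.
match: 0->4, 1->1, 2->0, 3->2, 4->5 | applicable
match: 0->4, 1->1, 2->0, 3->2, 4->7 | applicable
match: 0->4, 1->1, 2->2, 3->0, 4->5 | applicable
match: 0->4, 1->1, 2->2, 3->0, 4->7 | applicable
count: 4
applicable_count: 4


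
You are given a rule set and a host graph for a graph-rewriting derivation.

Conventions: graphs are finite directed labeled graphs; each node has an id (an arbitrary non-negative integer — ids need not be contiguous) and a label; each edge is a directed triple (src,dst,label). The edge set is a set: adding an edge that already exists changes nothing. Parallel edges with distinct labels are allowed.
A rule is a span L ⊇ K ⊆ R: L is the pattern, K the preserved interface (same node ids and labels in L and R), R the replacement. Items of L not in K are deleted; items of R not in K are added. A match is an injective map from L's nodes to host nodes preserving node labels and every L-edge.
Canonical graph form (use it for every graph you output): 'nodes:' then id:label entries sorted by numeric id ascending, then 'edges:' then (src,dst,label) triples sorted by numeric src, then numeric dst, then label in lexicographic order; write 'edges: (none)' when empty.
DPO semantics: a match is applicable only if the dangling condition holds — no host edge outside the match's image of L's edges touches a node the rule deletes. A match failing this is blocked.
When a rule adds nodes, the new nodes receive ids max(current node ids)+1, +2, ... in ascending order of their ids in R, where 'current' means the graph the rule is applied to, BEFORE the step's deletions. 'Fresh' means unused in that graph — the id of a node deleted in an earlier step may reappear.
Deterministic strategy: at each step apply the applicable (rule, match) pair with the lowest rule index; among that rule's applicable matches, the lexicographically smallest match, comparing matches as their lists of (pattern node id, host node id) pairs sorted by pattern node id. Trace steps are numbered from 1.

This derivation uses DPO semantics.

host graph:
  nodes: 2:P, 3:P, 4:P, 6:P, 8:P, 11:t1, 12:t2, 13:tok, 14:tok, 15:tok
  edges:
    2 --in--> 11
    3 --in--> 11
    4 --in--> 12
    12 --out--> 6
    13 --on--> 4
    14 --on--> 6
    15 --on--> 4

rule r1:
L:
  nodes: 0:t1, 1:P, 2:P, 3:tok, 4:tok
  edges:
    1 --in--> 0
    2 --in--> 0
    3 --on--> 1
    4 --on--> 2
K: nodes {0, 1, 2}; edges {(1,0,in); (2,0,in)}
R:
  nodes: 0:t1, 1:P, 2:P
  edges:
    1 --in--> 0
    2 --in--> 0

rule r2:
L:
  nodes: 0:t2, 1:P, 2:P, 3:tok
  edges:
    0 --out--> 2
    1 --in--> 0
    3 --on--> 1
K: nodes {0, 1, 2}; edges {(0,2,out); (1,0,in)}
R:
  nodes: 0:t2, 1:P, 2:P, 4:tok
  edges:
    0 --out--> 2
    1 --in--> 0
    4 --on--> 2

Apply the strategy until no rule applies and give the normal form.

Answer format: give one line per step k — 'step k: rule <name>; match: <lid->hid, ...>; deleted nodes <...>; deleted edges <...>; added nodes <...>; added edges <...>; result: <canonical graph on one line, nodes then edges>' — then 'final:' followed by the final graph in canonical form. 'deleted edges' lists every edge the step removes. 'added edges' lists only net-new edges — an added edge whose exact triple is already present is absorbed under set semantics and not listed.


step 1: rule r2; match: 0->12, 1->4, 2->6, 3->13; deleted nodes 13; deleted edges (13,4,on); added nodes 16; added edges (16,6,on); result: nodes: 2:P, 3:P, 4:P, 6:P, 8:P, 11:t1, 12:t2, 14:tok, 15:tok, 16:tok edges: (2,11,in); (3,11,in); (4,12,in); (12,6,out); (14,6,on); (15,4,on); (16,6,on)
step 2: rule r2; match: 0->12, 1->4, 2->6, 3->15; deleted nodes 15; deleted edges (15,4,on); added nodes 17; added edges (17,6,on); result: nodes: 2:P, 3:P, 4:P, 6:P, 8:P, 11:t1, 12:t2, 14:tok, 16:tok, 17:tok edges: (2,11,in); (3,11,in); (4,12,in); (12,6,out); (14,6,on); (16,6,on); (17,6,on)
final:
nodes: 2:P, 3:P, 4:P, 6:P, 8:P, 11:t1, 12:t2, 14:tok, 16:tok, 17:tok
edges: (2,11,in); (3,11,in); (4,12,in); (12,6,out); (14,6,on); (16,6,on); (17,6,on)


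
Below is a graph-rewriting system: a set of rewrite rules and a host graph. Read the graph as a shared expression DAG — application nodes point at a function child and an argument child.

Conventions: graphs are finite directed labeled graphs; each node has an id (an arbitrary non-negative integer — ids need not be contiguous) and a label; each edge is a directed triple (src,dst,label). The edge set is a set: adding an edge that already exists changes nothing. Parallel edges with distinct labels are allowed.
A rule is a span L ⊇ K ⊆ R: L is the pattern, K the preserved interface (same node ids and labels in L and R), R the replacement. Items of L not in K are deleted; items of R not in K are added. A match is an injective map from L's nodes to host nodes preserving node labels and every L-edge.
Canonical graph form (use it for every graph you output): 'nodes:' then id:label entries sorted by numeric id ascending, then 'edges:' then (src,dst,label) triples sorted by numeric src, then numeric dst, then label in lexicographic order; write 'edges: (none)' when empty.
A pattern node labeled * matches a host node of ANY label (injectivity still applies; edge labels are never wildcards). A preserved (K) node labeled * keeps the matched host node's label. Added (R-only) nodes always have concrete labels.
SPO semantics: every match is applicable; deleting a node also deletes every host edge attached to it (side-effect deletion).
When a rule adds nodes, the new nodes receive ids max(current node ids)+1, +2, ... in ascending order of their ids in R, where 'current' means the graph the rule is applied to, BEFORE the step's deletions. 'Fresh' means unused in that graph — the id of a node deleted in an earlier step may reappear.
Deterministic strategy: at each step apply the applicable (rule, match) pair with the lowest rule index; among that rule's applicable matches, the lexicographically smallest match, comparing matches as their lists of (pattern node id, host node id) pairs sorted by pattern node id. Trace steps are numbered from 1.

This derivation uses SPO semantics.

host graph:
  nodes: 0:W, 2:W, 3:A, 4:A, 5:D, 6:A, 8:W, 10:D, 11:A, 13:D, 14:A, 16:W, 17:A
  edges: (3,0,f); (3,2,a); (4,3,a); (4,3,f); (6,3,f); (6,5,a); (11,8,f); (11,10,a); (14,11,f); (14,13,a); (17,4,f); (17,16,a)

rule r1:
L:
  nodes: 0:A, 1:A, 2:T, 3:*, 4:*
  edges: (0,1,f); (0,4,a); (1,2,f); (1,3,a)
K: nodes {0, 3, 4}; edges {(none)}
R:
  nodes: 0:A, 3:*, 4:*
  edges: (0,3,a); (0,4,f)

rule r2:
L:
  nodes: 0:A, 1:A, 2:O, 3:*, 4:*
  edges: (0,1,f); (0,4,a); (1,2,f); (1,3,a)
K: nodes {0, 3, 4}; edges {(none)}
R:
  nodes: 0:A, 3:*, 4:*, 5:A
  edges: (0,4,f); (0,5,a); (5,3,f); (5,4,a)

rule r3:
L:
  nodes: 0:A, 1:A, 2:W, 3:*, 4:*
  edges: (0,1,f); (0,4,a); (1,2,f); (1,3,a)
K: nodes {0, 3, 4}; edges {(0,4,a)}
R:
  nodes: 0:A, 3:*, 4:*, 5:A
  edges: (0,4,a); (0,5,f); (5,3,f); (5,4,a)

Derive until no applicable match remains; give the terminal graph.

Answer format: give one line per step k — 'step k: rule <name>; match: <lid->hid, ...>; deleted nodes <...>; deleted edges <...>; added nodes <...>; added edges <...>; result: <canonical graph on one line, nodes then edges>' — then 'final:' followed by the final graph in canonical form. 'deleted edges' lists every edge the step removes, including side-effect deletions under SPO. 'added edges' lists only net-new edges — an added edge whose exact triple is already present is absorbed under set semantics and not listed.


step 1: rule r3; match: 0->6, 1->3, 2->0, 3->2, 4->5; deleted nodes 0, 3; deleted edges (3,0,f); (3,2,a); (4,3,a); (4,3,f); (6,3,f); added nodes 18; added edges (6,18,f); (18,2,f); (18,5,a); result: nodes: 2:W, 4:A, 5:D, 6:A, 8:W, 10:D, 11:A, 13:D, 14:A, 16:W, 17:A, 18:A edges: (6,5,a); (6,18,f); (11,8,f); (11,10,a); (14,11,f); (14,13,a); (17,4,f); (17,16,a); (18,2,f); (18,5,a)
step 2: rule r3; match: 0->14, 1->11, 2->8, 3->10, 4->13; deleted nodes 8, 11; deleted edges (11,8,f); (11,10,a); (14,11,f); added nodes 19; added edges (14,19,f); (19,10,f); (19,13,a); result: nodes: 2:W, 4:A, 5:D, 6:A, 10:D, 13:D, 14:A, 16:W, 17:A, 18:A, 19:A edges: (6,5,a); (6,18,f); (14,13,a); (14,19,f); (17,4,f); (17,16,a); (18,2,f); (18,5,a); (19,10,f); (19,13,a)
final:
nodes: 2:W, 4:A, 5:D, 6:A, 10:D, 13:D, 14:A, 16:W, 17:A, 18:A, 19:A
edges: (6,5,a); (6,18,f); (14,13,a); (14,19,f); (17,4,f); (17,16,a); (18,2,f); (18,5,a); (19,10,f); (19,13,a)


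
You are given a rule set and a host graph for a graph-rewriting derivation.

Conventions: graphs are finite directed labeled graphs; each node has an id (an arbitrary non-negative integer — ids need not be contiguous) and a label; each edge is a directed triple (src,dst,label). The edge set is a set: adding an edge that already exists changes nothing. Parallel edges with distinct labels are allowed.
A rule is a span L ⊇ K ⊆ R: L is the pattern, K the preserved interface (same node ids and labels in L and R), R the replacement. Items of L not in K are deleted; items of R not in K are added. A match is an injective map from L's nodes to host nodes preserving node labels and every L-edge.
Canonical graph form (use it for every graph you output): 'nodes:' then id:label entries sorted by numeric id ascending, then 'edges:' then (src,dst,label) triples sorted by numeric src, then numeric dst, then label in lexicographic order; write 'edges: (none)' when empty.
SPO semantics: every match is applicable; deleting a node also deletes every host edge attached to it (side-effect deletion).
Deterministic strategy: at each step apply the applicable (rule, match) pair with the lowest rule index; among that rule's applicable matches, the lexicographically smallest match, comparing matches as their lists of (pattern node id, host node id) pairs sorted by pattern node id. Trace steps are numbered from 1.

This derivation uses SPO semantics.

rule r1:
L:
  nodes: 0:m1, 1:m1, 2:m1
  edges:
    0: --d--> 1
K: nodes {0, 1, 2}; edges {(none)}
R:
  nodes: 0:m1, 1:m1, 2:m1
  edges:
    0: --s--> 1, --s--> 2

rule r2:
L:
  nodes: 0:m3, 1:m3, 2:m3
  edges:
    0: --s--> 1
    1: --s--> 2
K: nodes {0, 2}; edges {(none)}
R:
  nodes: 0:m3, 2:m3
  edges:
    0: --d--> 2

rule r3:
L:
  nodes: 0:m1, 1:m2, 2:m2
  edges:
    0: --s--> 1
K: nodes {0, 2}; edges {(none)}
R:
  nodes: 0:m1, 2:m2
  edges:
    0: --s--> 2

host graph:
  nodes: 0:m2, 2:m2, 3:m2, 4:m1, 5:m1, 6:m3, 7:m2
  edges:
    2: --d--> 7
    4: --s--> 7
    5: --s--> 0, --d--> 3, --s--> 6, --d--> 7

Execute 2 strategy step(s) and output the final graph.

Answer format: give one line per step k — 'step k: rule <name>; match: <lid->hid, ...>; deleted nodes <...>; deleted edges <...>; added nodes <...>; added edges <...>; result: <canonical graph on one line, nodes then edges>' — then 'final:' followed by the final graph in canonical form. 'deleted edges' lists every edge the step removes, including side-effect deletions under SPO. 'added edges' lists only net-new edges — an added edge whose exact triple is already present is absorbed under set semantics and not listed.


step 1: rule r3; match: 0->4, 1->7, 2->0; deleted nodes 7; deleted edges (2,7,d); (4,7,s); (5,7,d); added nodes (none); added edges (4,0,s); result: nodes: 0:m2, 2:m2, 3:m2, 4:m1, 5:m1, 6:m3 edges: (4,0,s); (5,0,s); (5,3,d); (5,6,s)
step 2: rule r3; match: 0->4, 1->0, 2->2; deleted nodes 0; deleted edges (4,0,s); (5,0,s); added nodes (none); added edges (4,2,s); result: nodes: 2:m2, 3:m2, 4:m1, 5:m1, 6:m3 edges: (4,2,s); (5,3,d); (5,6,s)
final:
nodes: 2:m2, 3:m2, 4:m1, 5:m1, 6:m3
edges: (4,2,s); (5,3,d); (5,6,s)


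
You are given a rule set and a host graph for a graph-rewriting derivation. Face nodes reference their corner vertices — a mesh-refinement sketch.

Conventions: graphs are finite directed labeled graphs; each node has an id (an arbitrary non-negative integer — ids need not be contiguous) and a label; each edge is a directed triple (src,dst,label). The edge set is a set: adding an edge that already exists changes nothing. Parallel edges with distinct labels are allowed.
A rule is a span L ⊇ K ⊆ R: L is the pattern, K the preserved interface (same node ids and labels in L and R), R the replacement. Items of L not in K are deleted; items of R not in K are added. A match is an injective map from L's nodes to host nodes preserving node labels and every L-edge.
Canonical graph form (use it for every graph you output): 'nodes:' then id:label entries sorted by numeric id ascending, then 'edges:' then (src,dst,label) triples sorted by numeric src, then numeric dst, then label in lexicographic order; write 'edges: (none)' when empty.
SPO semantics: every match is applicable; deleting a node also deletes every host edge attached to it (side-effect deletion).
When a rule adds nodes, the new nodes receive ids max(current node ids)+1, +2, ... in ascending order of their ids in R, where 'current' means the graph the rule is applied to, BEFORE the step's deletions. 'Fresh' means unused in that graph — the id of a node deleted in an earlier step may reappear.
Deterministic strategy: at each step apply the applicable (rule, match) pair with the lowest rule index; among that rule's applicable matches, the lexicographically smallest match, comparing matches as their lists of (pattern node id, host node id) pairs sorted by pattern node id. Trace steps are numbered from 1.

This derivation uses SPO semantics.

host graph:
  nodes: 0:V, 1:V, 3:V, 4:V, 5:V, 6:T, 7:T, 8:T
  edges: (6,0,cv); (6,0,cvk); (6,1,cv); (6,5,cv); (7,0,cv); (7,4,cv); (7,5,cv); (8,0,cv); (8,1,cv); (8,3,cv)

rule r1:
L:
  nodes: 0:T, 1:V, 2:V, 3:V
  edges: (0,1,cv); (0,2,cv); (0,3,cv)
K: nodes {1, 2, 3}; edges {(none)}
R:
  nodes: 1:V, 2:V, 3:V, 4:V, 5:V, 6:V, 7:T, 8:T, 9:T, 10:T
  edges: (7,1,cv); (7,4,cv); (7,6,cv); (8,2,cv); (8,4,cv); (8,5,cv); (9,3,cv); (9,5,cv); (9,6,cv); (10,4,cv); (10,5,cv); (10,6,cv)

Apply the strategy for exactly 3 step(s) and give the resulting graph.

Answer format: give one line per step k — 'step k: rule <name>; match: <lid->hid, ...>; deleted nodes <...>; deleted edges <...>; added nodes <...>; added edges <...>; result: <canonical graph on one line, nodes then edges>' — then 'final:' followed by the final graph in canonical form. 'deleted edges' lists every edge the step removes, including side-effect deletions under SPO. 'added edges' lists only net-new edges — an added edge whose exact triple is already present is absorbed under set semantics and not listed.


step 1: rule r1; match: 0->6, 1->0, 2->1, 3->5; deleted nodes 6; deleted edges (6,0,cv); (6,0,cvk); (6,1,cv); (6,5,cv); added nodes 9, 10, 11, 12, 13, 14, 15; added edges (12,0,cv); (12,9,cv); (12,11,cv); (13,1,cv); (13,9,cv); (13,10,cv); (14,5,cv); (14,10,cv); (14,11,cv); (15,9,cv); (15,10,cv); (15,11,cv); result: nodes: 0:V, 1:V, 3:V, 4:V, 5:V, 7:T, 8:T, 9:V, 10:V, 11:V, 12:T, 13:T, 14:T, 15:T edges: (7,0,cv); (7,4,cv); (7,5,cv); (8,0,cv); (8,1,cv); (8,3,cv); (12,0,cv); (12,9,cv); (12,11,cv); (13,1,cv); (13,9,cv); (13,10,cv); (14,5,cv); (14,10,cv); (14,11,cv); (15,9,cv); (15,10,cv); (15,11,cv)
step 2: rule r1; match: 0->7, 1->0, 2->4, 3->5; deleted nodes 7; deleted edges (7,0,cv); (7,4,cv); (7,5,cv); added nodes 16, 17, 18, 19, 20, 21, 22; added edges (19,0,cv); (19,16,cv); (19,18,cv); (20,4,cv); (20,16,cv); (20,17,cv); (21,5,cv); (21,17,cv); (21,18,cv); (22,16,cv); (22,17,cv); (22,18,cv); result: nodes: 0:V, 1:V, 3:V, 4:V, 5:V, 8:T, 9:V, 10:V, 11:V, 12:T, 13:T, 14:T, 15:T, 16:V, 17:V, 18:V, 19:T, 20:T, 21:T, 22:T edges: (8,0,cv); (8,1,cv); (8,3,cv); (12,0,cv); (12,9,cv); (12,11,cv); (13,1,cv); (13,9,cv); (13,10,cv); (14,5,cv); (14,10,cv); (14,11,cv); (15,9,cv); (15,10,cv); (15,11,cv); (19,0,cv); (19,16,cv); (19,18,cv); (20,4,cv); (20,16,cv); (20,17,cv); (21,5,cv); (21,17,cv); (21,18,cv); (22,16,cv); (22,17,cv); (22,18,cv)
step 3: rule r1; match: 0->8, 1->0, 2->1, 3->3; deleted nodes 8; deleted edges (8,0,cv); (8,1,cv); (8,3,cv); added nodes 23, 24, 25, 26, 27, 28, 29; added edges (26,0,cv); (26,23,cv); (26,25,cv); (27,1,cv); (27,23,cv); (27,24,cv); (28,3,cv); (28,24,cv); (28,25,cv); (29,23,cv); (29,24,cv); (29,25,cv); result: nodes: 0:V, 1:V, 3:V, 4:V, 5:V, 9:V, 10:V, 11:V, 12:T, 13:T, 14:T, 15:T, 16:V, 17:V, 18:V, 19:T, 20:T, 21:T, 22:T, 23:V, 24:V, 25:V, 26:T, 27:T, 28:T, 29:T edges: (12,0,cv); (12,9,cv); (12,11,cv); (13,1,cv); (13,9,cv); (13,10,cv); (14,5,cv); (14,10,cv); (14,11,cv); (15,9,cv); (15,10,cv); (15,11,cv); (19,0,cv); (19,16,cv); (19,18,cv); (20,4,cv); (20,16,cv); (20,17,cv); (21,5,cv); (21,17,cv); (21,18,cv); (22,16,cv); (22,17,cv); (22,18,cv); (26,0,cv); (26,23,cv); (26,25,cv); (27,1,cv); (27,23,cv); (27,24,cv); (28,3,cv); (28,24,cv); (28,25,cv); (29,23,cv); (29,24,cv); (29,25,cv)
final:
nodes: 0:V, 1:V, 3:V, 4:V, 5:V, 9:V, 10:V, 11:V, 12:T, 13:T, 14:T, 15:T, 16:V, 17:V, 18:V, 19:T, 20:T, 21:T, 22:T, 23:V, 24:V, 25:V, 26:T, 27:T, 28:T, 29:T
edges: (12,0,cv); (12,9,cv); (12,11,cv); (13,1,cv); (13,9,cv); (13,10,cv); (14,5,cv); (14,10,cv); (14,11,cv); (15,9,cv); (15,10,cv); (15,11,cv); (19,0,cv); (19,16,cv); (19,18,cv); (20,4,cv); (20,16,cv); (20,17,cv); (21,5,cv); (21,17,cv); (21,18,cv); (22,16,cv); (22,17,cv); (22,18,cv); (26,0,cv); (26,23,cv); (26,25,cv); (27,1,cv); (27,23,cv); (27,24,cv); (28,3,cv); (28,24,cv); (28,25,cv); (29,23,cv); (29,24,cv); (29,25,cv)
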